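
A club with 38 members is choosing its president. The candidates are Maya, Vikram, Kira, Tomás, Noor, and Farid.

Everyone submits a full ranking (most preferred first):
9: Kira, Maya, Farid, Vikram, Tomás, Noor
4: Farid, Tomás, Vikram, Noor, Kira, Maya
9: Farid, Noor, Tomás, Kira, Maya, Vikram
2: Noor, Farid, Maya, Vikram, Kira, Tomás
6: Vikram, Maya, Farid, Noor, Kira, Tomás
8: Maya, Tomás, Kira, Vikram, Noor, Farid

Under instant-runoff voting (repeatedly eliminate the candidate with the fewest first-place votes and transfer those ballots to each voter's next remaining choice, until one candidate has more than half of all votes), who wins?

Round 1: Maya 8, Vikram 6, Kira 9, Tomás 0, Noor 2, Farid 13. Tomás eliminated.
Round 2: Maya 8, Vikram 6, Kira 9, Noor 2, Farid 13. Noor eliminated.
Round 3: Maya 8, Vikram 6, Kira 9, Farid 15. Vikram eliminated.
Round 4: Maya 14, Kira 9, Farid 15. Kira eliminated.
Round 5: Maya 23, Farid 15. Maya has a majority (≥20).

Maya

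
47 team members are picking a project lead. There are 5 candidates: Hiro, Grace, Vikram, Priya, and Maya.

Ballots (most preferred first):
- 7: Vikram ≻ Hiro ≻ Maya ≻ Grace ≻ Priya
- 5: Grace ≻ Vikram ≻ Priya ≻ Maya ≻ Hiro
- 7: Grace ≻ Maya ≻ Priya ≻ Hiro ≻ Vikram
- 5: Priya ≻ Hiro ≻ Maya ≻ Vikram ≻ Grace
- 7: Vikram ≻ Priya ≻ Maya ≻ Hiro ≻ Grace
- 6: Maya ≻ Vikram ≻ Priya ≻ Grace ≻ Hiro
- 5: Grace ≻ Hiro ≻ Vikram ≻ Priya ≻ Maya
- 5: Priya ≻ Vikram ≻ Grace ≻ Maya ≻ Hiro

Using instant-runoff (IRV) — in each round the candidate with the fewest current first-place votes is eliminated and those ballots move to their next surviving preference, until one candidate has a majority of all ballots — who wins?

Vikram

Round 1: Hiro 0, Grace 17, Vikram 14, Priya 10, Maya 6. Hiro eliminated.
Round 2: Grace 17, Vikram 14, Priya 10, Maya 6. Maya eliminated.
Round 3: Grace 17, Vikram 20, Priya 10. Priya eliminated.
Round 4: Grace 17, Vikram 30. Vikram has a majority (≥24).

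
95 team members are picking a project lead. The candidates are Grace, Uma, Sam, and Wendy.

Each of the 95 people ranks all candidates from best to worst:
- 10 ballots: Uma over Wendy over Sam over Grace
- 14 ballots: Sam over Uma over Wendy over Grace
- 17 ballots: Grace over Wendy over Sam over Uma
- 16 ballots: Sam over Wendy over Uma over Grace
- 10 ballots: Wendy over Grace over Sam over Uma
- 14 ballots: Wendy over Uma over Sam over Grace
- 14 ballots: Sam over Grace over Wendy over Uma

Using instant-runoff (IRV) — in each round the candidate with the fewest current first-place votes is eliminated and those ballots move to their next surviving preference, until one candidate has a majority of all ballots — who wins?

Round 1: Grace 17, Uma 10, Sam 44, Wendy 24. Uma eliminated.
Round 2: Grace 17, Sam 44, Wendy 34. Grace eliminated.
Round 3: Sam 44, Wendy 51. Wendy has a majority (≥48).

Wendy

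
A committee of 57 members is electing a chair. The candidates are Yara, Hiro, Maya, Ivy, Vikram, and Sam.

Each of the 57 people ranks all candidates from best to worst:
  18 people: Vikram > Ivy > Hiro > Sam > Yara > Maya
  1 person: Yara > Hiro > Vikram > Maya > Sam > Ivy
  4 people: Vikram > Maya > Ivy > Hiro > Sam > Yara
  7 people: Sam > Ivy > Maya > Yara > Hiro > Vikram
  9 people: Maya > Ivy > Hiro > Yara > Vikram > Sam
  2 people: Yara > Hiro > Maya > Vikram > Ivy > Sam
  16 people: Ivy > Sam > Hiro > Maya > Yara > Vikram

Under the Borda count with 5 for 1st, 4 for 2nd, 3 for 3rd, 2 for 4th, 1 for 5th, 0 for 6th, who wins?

Ivy

Yara: 18×1 + 1×5 + 4×0 + 7×2 + 9×2 + 2×5 + 16×1 = 81
Hiro: 18×3 + 1×4 + 4×2 + 7×1 + 9×3 + 2×4 + 16×3 = 156
Maya: 18×0 + 1×2 + 4×4 + 7×3 + 9×5 + 2×3 + 16×2 = 122
Ivy: 18×4 + 1×0 + 4×3 + 7×4 + 9×4 + 2×1 + 16×5 = 230
Vikram: 18×5 + 1×3 + 4×5 + 7×0 + 9×1 + 2×2 + 16×0 = 126
Sam: 18×2 + 1×1 + 4×1 + 7×5 + 9×0 + 2×0 + 16×4 = 140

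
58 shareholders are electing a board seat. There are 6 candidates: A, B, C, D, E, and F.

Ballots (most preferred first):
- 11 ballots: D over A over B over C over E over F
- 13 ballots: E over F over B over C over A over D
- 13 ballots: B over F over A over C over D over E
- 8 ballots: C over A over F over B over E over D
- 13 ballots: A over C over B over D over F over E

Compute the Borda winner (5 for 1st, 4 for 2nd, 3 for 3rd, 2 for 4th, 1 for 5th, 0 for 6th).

A

A: 11×4 + 13×1 + 13×3 + 8×4 + 13×5 = 193
B: 11×3 + 13×3 + 13×5 + 8×2 + 13×3 = 192
C: 11×2 + 13×2 + 13×2 + 8×5 + 13×4 = 166
D: 11×5 + 13×0 + 13×1 + 8×0 + 13×2 = 94
E: 11×1 + 13×5 + 13×0 + 8×1 + 13×0 = 84
F: 11×0 + 13×4 + 13×4 + 8×3 + 13×1 = 141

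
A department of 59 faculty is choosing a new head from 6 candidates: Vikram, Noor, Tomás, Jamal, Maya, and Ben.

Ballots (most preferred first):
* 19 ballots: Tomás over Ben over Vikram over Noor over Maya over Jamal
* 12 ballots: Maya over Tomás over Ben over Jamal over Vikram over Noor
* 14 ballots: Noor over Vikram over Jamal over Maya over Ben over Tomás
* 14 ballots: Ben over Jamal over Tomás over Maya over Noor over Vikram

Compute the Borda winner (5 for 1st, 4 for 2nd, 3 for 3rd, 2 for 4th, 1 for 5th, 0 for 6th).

Vikram: 19×3 + 12×1 + 14×4 + 14×0 = 125
Noor: 19×2 + 12×0 + 14×5 + 14×1 = 122
Tomás: 19×5 + 12×4 + 14×0 + 14×3 = 185
Jamal: 19×0 + 12×2 + 14×3 + 14×4 = 122
Maya: 19×1 + 12×5 + 14×2 + 14×2 = 135
Ben: 19×4 + 12×3 + 14×1 + 14×5 = 196

Ben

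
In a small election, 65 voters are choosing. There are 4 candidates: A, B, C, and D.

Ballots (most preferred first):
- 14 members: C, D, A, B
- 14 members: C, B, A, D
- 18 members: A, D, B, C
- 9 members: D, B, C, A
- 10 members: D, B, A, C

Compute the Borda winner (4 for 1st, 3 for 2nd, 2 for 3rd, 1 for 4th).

A: 14×2 + 14×2 + 18×4 + 9×1 + 10×2 = 157
B: 14×1 + 14×3 + 18×2 + 9×3 + 10×3 = 149
C: 14×4 + 14×4 + 18×1 + 9×2 + 10×1 = 158
D: 14×3 + 14×1 + 18×3 + 9×4 + 10×4 = 186

D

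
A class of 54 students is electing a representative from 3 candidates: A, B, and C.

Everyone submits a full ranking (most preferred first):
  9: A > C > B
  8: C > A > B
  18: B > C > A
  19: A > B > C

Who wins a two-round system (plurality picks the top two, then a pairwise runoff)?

A

Round 1 first-place votes: A 28, B 18, C 8. A and B advance.
Runoff: A is ranked above B on 36 ballots, B above A on 18.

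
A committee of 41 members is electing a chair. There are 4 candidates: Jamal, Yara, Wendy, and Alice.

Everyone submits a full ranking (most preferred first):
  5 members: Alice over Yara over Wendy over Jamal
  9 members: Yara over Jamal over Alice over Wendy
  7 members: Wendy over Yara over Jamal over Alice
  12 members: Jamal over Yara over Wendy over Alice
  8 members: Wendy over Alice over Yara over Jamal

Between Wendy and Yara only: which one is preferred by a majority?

Yara

Wendy is ranked above Yara on 15 ballots; Yara above Wendy on 26.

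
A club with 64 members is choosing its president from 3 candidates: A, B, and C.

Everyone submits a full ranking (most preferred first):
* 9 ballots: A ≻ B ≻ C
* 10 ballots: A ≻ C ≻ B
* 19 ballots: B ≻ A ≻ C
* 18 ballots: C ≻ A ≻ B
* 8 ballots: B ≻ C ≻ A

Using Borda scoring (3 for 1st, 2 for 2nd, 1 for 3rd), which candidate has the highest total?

A: 9×3 + 10×3 + 19×2 + 18×2 + 8×1 = 139
B: 9×2 + 10×1 + 19×3 + 18×1 + 8×3 = 127
C: 9×1 + 10×2 + 19×1 + 18×3 + 8×2 = 118

A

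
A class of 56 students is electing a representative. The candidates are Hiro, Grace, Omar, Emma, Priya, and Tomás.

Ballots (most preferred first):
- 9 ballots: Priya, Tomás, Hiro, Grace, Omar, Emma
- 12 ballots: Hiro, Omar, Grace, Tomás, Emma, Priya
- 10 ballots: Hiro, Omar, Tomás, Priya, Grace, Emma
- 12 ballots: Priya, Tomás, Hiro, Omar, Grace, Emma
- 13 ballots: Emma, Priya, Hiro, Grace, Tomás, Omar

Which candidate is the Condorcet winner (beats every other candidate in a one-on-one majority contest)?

Priya vs Hiro: 34–22
Priya vs Grace: 44–12
Priya vs Omar: 34–22
Priya vs Emma: 31–25
Priya vs Tomás: 34–22
Priya beats every other candidate.

Priya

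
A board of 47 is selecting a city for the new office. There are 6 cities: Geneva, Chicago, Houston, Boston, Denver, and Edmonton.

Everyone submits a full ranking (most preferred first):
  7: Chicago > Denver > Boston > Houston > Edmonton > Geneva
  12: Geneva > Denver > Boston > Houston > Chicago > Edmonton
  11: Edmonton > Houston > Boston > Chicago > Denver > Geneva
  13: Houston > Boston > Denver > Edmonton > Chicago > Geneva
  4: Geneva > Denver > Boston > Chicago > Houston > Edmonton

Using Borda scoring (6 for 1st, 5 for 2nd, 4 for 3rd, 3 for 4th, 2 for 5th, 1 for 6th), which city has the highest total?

Geneva: 7×1 + 12×6 + 11×1 + 13×1 + 4×6 = 127
Chicago: 7×6 + 12×2 + 11×3 + 13×2 + 4×3 = 137
Houston: 7×3 + 12×3 + 11×5 + 13×6 + 4×2 = 198
Boston: 7×4 + 12×4 + 11×4 + 13×5 + 4×4 = 201
Denver: 7×5 + 12×5 + 11×2 + 13×4 + 4×5 = 189
Edmonton: 7×2 + 12×1 + 11×6 + 13×3 + 4×1 = 135

Boston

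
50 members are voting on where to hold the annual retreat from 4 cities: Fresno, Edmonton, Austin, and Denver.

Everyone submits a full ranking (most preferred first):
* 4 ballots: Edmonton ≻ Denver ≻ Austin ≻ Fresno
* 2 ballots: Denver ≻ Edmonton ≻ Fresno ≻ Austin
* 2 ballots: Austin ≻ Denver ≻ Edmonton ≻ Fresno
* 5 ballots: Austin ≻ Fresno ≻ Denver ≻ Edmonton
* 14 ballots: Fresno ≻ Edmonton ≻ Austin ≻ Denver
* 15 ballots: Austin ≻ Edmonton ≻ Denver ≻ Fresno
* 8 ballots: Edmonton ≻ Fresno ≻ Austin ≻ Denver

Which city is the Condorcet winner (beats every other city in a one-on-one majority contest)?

Edmonton vs Fresno: 31–19
Edmonton vs Austin: 28–22
Edmonton vs Denver: 41–9
Edmonton beats every other city.

Edmonton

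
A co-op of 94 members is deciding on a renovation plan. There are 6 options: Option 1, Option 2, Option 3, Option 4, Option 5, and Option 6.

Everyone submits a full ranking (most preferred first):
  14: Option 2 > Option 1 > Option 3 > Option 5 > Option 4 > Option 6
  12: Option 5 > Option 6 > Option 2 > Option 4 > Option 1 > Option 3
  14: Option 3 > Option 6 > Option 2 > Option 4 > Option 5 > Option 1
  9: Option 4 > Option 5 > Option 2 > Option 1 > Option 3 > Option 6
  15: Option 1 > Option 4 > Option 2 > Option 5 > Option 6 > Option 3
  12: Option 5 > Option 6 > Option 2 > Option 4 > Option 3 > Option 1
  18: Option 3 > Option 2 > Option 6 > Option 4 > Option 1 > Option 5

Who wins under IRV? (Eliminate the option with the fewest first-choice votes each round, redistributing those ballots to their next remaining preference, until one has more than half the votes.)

Round 1: Option 1 15, Option 2 14, Option 3 32, Option 4 9, Option 5 24, Option 6 0. Option 6 eliminated.
Round 2: Option 1 15, Option 2 14, Option 3 32, Option 4 9, Option 5 24. Option 4 eliminated.
Round 3: Option 1 15, Option 2 14, Option 3 32, Option 5 33. Option 2 eliminated.
Round 4: Option 1 29, Option 3 32, Option 5 33. Option 1 eliminated.
Round 5: Option 3 46, Option 5 48. Option 5 has a majority (≥48).

Option 5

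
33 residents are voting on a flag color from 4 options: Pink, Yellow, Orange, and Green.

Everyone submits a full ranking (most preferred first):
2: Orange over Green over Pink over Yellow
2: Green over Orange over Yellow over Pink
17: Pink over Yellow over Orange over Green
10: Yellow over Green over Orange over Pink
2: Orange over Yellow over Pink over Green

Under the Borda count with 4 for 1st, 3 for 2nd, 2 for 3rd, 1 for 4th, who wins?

Yellow

Pink: 2×2 + 2×1 + 17×4 + 10×1 + 2×2 = 88
Yellow: 2×1 + 2×2 + 17×3 + 10×4 + 2×3 = 103
Orange: 2×4 + 2×3 + 17×2 + 10×2 + 2×4 = 76
Green: 2×3 + 2×4 + 17×1 + 10×3 + 2×1 = 63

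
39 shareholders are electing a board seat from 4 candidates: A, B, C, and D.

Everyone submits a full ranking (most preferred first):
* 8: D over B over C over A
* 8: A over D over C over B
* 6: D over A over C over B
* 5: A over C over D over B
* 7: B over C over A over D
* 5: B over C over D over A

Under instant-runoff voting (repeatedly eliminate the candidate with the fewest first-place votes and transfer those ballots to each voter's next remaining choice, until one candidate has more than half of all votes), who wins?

A

Round 1: A 13, B 12, C 0, D 14. C eliminated.
Round 2: A 13, B 12, D 14. B eliminated.
Round 3: A 20, D 19. A has a majority (≥20).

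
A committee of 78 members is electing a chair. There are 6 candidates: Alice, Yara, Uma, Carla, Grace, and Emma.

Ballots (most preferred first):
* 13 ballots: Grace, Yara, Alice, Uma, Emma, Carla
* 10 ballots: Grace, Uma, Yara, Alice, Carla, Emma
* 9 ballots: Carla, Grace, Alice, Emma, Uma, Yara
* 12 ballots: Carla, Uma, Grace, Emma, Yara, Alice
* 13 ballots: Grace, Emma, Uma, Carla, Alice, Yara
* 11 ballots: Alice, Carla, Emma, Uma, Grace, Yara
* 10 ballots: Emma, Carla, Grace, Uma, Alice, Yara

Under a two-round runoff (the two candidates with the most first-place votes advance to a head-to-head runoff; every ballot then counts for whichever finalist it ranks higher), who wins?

Carla

Round 1 first-place votes: Alice 11, Yara 0, Uma 0, Carla 21, Grace 36, Emma 10. Grace and Carla advance.
Runoff: Grace is ranked above Carla on 36 ballots, Carla above Grace on 42.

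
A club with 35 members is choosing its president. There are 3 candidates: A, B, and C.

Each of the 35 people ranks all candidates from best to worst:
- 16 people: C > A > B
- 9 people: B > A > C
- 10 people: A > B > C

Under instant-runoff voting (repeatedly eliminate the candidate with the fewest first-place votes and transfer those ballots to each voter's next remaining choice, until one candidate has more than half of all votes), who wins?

A

Round 1: A 10, B 9, C 16. B eliminated.
Round 2: A 19, C 16. A has a majority (≥18).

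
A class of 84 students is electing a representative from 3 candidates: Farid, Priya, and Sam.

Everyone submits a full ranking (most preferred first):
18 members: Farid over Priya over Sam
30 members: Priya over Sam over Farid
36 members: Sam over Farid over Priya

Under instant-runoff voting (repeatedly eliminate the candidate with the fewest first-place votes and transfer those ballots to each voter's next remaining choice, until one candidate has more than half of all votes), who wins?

Priya

Round 1: Farid 18, Priya 30, Sam 36. Farid eliminated.
Round 2: Priya 48, Sam 36. Priya has a majority (≥43).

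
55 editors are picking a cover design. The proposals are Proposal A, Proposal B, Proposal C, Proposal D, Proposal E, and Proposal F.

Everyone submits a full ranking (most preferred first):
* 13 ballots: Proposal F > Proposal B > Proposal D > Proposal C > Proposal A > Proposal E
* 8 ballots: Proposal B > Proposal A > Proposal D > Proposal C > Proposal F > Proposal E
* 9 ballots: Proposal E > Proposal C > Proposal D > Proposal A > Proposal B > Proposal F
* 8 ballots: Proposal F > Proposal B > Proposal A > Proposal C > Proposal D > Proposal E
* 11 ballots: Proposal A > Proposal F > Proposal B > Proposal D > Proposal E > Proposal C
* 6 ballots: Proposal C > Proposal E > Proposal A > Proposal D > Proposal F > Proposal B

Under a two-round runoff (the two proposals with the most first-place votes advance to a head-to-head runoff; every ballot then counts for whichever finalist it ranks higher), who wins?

Proposal A

Round 1 first-place votes: Proposal A 11, Proposal B 8, Proposal C 6, Proposal D 0, Proposal E 9, Proposal F 21. Proposal F and Proposal A advance.
Runoff: Proposal F is ranked above Proposal A on 21 ballots, Proposal A above Proposal F on 34.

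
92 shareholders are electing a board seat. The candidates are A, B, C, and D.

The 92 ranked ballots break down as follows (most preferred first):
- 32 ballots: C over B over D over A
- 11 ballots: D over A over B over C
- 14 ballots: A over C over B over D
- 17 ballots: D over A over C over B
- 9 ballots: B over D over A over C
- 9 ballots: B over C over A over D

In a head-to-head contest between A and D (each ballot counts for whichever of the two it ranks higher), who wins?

A is ranked above D on 23 ballots; D above A on 69.

D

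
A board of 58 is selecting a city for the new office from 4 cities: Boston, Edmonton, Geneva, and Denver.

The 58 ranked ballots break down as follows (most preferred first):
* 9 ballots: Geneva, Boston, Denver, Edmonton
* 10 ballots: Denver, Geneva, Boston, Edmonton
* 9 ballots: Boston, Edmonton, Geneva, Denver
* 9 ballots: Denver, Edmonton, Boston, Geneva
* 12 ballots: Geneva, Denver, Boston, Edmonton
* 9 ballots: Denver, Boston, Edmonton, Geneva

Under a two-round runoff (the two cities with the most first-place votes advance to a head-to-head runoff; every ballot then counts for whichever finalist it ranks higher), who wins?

Geneva

Round 1 first-place votes: Boston 9, Edmonton 0, Geneva 21, Denver 28. Denver and Geneva advance.
Runoff: Denver is ranked above Geneva on 28 ballots, Geneva above Denver on 30.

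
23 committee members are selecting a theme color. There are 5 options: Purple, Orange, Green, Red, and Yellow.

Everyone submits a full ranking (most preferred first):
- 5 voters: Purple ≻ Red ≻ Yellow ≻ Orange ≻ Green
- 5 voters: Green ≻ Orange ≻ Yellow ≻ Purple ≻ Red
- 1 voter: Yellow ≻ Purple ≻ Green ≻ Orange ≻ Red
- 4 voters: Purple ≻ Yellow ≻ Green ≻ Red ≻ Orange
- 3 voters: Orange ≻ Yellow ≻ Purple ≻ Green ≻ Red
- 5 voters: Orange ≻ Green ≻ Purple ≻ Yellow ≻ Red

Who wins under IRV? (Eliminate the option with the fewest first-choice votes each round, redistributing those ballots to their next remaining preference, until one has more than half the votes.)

Orange

Round 1: Purple 9, Orange 8, Green 5, Red 0, Yellow 1. Red eliminated.
Round 2: Purple 9, Orange 8, Green 5, Yellow 1. Yellow eliminated.
Round 3: Purple 10, Orange 8, Green 5. Green eliminated.
Round 4: Purple 10, Orange 13. Orange has a majority (≥12).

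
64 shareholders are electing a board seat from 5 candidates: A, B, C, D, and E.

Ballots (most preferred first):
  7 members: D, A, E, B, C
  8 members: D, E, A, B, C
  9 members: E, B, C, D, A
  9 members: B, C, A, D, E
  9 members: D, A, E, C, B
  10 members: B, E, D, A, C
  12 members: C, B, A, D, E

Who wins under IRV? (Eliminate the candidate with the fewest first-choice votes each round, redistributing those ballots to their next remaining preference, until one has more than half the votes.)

B

Round 1: A 0, B 19, C 12, D 24, E 9. A eliminated.
Round 2: B 19, C 12, D 24, E 9. E eliminated.
Round 3: B 28, C 12, D 24. C eliminated.
Round 4: B 40, D 24. B has a majority (≥33).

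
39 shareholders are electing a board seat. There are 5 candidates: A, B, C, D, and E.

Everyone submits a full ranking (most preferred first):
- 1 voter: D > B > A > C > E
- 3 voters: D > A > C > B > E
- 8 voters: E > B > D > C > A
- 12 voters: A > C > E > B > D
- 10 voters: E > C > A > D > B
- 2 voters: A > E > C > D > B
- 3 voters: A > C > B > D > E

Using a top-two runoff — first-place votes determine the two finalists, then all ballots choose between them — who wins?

A

Round 1 first-place votes: A 17, B 0, C 0, D 4, E 18. E and A advance.
Runoff: E is ranked above A on 18 ballots, A above E on 21.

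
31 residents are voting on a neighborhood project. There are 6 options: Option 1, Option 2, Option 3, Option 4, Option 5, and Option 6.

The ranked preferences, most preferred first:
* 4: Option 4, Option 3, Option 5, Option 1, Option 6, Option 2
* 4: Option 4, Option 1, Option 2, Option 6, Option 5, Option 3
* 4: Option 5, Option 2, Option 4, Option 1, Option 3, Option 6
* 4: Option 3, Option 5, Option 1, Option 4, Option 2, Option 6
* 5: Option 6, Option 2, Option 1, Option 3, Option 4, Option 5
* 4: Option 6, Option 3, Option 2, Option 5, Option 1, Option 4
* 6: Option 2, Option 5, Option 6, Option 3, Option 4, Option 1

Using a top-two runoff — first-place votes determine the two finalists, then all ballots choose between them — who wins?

Round 1 first-place votes: Option 1 0, Option 2 6, Option 3 4, Option 4 8, Option 5 4, Option 6 9. Option 6 and Option 4 advance.
Runoff: Option 6 is ranked above Option 4 on 15 ballots, Option 4 above Option 6 on 16.

Option 4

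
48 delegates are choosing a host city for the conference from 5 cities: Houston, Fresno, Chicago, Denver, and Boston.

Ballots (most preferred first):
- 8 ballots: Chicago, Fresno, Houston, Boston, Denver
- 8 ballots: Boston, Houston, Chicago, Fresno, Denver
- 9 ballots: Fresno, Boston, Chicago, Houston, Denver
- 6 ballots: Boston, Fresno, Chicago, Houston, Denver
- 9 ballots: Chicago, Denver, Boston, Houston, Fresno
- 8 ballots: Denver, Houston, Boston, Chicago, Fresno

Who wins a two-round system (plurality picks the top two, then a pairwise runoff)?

Round 1 first-place votes: Houston 0, Fresno 9, Chicago 17, Denver 8, Boston 14. Chicago and Boston advance.
Runoff: Chicago is ranked above Boston on 17 ballots, Boston above Chicago on 31.

Boston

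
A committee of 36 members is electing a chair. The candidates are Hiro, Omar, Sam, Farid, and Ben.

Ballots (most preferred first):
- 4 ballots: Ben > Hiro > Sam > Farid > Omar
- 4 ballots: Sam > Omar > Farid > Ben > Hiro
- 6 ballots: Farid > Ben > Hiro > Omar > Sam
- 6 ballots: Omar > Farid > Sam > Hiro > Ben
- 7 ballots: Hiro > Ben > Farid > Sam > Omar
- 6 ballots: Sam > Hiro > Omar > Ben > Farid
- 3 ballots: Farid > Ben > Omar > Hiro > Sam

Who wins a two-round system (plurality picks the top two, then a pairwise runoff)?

Round 1 first-place votes: Hiro 7, Omar 6, Sam 10, Farid 9, Ben 4. Sam and Farid advance.
Runoff: Sam is ranked above Farid on 14 ballots, Farid above Sam on 22.

Farid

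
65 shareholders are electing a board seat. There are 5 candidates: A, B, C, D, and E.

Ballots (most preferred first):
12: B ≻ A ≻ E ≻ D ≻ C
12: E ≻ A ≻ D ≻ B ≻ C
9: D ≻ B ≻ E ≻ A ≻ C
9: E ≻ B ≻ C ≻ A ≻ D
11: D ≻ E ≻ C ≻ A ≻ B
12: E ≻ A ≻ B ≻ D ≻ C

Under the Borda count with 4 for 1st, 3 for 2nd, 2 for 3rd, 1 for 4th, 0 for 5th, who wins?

E

A: 12×3 + 12×3 + 9×1 + 9×1 + 11×1 + 12×3 = 137
B: 12×4 + 12×1 + 9×3 + 9×3 + 11×0 + 12×2 = 138
C: 12×0 + 12×0 + 9×0 + 9×2 + 11×2 + 12×0 = 40
D: 12×1 + 12×2 + 9×4 + 9×0 + 11×4 + 12×1 = 128
E: 12×2 + 12×4 + 9×2 + 9×4 + 11×3 + 12×4 = 207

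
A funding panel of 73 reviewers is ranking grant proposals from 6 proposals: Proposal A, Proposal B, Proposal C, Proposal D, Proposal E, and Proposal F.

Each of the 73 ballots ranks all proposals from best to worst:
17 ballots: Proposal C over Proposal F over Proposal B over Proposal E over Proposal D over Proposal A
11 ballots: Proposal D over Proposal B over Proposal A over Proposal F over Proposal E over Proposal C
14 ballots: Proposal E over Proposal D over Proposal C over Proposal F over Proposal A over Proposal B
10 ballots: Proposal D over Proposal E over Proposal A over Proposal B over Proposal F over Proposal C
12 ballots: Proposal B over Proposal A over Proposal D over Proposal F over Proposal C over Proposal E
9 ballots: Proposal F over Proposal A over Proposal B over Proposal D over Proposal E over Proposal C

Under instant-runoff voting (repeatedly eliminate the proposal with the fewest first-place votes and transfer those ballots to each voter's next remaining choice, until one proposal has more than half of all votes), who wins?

Round 1: Proposal A 0, Proposal B 12, Proposal C 17, Proposal D 21, Proposal E 14, Proposal F 9. Proposal A eliminated.
Round 2: Proposal B 12, Proposal C 17, Proposal D 21, Proposal E 14, Proposal F 9. Proposal F eliminated.
Round 3: Proposal B 21, Proposal C 17, Proposal D 21, Proposal E 14. Proposal E eliminated.
Round 4: Proposal B 21, Proposal C 17, Proposal D 35. Proposal C eliminated.
Round 5: Proposal B 38, Proposal D 35. Proposal B has a majority (≥37).

Proposal B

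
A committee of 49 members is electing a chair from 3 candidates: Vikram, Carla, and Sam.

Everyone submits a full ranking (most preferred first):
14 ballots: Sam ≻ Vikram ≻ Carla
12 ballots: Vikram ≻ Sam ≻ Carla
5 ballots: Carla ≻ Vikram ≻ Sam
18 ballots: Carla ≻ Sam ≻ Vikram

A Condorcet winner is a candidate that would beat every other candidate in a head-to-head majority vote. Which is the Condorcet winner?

Sam

Sam vs Vikram: 32–17
Sam vs Carla: 26–23
Sam beats every other candidate.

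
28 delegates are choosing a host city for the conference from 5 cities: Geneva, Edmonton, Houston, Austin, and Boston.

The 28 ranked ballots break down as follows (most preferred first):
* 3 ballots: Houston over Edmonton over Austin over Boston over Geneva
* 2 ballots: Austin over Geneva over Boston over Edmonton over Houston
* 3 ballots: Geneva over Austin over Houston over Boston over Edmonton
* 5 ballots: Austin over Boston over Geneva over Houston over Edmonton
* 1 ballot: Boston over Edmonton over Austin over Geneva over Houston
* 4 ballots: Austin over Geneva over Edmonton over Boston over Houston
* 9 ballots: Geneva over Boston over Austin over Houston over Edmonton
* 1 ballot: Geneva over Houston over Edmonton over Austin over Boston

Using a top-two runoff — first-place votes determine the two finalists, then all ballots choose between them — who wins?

Round 1 first-place votes: Geneva 13, Edmonton 0, Houston 3, Austin 11, Boston 1. Geneva and Austin advance.
Runoff: Geneva is ranked above Austin on 13 ballots, Austin above Geneva on 15.

Austin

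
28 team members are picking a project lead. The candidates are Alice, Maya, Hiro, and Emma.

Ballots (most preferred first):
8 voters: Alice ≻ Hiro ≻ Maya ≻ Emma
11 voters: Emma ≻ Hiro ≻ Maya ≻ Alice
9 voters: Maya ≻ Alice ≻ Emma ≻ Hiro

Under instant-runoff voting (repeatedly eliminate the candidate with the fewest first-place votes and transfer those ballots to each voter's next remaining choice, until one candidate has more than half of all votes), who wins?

Round 1: Alice 8, Maya 9, Hiro 0, Emma 11. Hiro eliminated.
Round 2: Alice 8, Maya 9, Emma 11. Alice eliminated.
Round 3: Maya 17, Emma 11. Maya has a majority (≥15).

Maya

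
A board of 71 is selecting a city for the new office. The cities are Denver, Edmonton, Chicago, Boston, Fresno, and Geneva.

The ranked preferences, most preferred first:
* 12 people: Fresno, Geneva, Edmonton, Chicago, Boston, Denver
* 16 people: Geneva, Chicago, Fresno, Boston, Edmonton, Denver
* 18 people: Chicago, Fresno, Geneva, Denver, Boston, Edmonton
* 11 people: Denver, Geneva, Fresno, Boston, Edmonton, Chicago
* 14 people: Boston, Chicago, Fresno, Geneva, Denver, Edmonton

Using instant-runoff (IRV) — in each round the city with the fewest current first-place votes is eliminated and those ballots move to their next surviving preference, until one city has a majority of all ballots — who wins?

Round 1: Denver 11, Edmonton 0, Chicago 18, Boston 14, Fresno 12, Geneva 16. Edmonton eliminated.
Round 2: Denver 11, Chicago 18, Boston 14, Fresno 12, Geneva 16. Denver eliminated.
Round 3: Chicago 18, Boston 14, Fresno 12, Geneva 27. Fresno eliminated.
Round 4: Chicago 18, Boston 14, Geneva 39. Geneva has a majority (≥36).

Geneva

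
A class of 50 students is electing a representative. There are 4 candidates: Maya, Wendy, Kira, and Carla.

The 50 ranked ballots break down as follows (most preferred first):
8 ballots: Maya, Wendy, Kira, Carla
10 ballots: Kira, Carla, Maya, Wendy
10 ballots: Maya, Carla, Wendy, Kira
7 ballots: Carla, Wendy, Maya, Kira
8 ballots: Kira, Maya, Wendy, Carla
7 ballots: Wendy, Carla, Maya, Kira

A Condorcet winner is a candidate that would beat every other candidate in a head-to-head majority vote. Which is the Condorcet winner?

Maya

Maya vs Wendy: 36–14
Maya vs Kira: 32–18
Maya vs Carla: 26–24
Maya beats every other candidate.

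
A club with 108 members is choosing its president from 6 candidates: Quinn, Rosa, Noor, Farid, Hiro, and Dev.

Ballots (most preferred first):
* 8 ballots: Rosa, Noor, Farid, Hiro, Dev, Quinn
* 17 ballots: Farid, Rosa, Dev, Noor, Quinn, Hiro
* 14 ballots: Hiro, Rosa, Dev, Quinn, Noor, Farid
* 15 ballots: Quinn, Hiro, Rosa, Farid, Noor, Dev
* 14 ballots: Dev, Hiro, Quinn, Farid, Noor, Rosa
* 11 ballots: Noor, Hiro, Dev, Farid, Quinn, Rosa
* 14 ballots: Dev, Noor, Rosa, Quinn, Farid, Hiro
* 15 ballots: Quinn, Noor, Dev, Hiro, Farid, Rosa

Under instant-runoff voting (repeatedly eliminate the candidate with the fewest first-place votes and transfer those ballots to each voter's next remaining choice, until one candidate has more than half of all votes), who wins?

Dev

Round 1: Quinn 30, Rosa 8, Noor 11, Farid 17, Hiro 14, Dev 28. Rosa eliminated.
Round 2: Quinn 30, Noor 19, Farid 17, Hiro 14, Dev 28. Hiro eliminated.
Round 3: Quinn 30, Noor 19, Farid 17, Dev 42. Farid eliminated.
Round 4: Quinn 30, Noor 19, Dev 59. Dev has a majority (≥55).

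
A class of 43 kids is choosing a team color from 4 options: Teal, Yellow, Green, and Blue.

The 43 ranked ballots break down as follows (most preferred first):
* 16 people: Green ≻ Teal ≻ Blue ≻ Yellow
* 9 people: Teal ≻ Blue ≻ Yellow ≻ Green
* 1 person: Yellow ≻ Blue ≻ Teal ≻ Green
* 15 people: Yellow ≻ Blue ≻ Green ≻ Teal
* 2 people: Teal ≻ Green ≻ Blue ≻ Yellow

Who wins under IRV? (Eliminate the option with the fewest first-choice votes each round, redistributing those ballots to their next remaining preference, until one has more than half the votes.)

Yellow

Round 1: Teal 11, Yellow 16, Green 16, Blue 0. Blue eliminated.
Round 2: Teal 11, Yellow 16, Green 16. Teal eliminated.
Round 3: Yellow 25, Green 18. Yellow has a majority (≥22).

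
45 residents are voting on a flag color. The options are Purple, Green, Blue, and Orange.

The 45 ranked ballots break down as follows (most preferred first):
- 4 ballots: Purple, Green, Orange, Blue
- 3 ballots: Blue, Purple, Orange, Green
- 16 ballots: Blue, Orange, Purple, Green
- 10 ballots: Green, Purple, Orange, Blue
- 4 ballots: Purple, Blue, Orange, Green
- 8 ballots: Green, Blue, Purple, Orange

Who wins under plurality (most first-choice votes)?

First-place votes: Purple 8, Green 18, Blue 19, Orange 0.

Blue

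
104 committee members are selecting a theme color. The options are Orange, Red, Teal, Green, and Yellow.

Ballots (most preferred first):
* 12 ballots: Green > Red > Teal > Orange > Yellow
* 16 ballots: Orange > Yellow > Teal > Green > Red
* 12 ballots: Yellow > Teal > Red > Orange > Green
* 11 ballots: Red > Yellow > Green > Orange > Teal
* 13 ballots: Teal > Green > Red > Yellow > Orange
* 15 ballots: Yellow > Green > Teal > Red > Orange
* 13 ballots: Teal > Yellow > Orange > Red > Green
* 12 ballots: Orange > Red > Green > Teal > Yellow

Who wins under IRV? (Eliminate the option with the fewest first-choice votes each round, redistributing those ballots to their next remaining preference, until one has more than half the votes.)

Yellow

Round 1: Orange 28, Red 11, Teal 26, Green 12, Yellow 27. Red eliminated.
Round 2: Orange 28, Teal 26, Green 12, Yellow 38. Green eliminated.
Round 3: Orange 28, Teal 38, Yellow 38. Orange eliminated.
Round 4: Teal 50, Yellow 54. Yellow has a majority (≥53).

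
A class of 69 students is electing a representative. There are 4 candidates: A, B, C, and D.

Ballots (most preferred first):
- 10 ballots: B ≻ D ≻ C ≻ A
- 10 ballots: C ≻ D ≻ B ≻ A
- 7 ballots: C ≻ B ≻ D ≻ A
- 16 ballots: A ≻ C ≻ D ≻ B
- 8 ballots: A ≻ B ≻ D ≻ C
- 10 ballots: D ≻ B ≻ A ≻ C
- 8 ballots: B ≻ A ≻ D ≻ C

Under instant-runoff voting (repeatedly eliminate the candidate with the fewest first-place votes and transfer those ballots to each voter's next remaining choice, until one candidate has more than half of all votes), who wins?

Round 1: A 24, B 18, C 17, D 10. D eliminated.
Round 2: A 24, B 28, C 17. C eliminated.
Round 3: A 24, B 45. B has a majority (≥35).

B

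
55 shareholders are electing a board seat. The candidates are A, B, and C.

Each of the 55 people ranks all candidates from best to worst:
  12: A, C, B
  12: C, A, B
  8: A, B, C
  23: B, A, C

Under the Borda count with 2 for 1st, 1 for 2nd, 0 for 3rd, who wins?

A

A: 12×2 + 12×1 + 8×2 + 23×1 = 75
B: 12×0 + 12×0 + 8×1 + 23×2 = 54
C: 12×1 + 12×2 + 8×0 + 23×0 = 36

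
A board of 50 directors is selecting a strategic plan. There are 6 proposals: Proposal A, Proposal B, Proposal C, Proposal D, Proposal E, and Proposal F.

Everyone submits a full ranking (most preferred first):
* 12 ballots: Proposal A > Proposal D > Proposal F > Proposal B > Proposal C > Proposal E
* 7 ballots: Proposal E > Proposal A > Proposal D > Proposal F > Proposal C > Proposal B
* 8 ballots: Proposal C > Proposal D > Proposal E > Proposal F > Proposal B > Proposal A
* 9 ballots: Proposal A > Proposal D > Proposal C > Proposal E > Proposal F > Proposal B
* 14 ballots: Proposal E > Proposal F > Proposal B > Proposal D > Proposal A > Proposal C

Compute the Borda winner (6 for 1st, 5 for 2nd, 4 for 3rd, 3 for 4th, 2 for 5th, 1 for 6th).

Proposal D

Proposal A: 12×6 + 7×5 + 8×1 + 9×6 + 14×2 = 197
Proposal B: 12×3 + 7×1 + 8×2 + 9×1 + 14×4 = 124
Proposal C: 12×2 + 7×2 + 8×6 + 9×4 + 14×1 = 136
Proposal D: 12×5 + 7×4 + 8×5 + 9×5 + 14×3 = 215
Proposal E: 12×1 + 7×6 + 8×4 + 9×3 + 14×6 = 197
Proposal F: 12×4 + 7×3 + 8×3 + 9×2 + 14×5 = 181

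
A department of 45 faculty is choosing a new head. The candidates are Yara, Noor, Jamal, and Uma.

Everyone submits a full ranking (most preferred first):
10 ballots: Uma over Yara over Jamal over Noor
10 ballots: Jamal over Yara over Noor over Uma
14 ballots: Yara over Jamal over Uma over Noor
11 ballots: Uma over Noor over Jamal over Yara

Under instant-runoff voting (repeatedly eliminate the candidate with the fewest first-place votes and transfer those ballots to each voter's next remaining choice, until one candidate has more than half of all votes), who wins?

Yara

Round 1: Yara 14, Noor 0, Jamal 10, Uma 21. Noor eliminated.
Round 2: Yara 14, Jamal 10, Uma 21. Jamal eliminated.
Round 3: Yara 24, Uma 21. Yara has a majority (≥23).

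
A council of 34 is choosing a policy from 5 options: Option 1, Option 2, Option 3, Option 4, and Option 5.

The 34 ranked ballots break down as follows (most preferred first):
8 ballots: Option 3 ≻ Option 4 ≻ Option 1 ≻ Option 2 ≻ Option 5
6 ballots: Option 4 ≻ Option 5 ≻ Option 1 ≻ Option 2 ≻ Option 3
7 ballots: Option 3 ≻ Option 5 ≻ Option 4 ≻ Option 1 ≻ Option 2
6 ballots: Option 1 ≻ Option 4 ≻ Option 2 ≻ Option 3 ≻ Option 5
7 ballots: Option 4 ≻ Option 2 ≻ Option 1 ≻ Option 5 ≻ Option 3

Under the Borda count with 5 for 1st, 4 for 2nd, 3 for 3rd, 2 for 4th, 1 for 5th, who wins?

Option 1: 8×3 + 6×3 + 7×2 + 6×5 + 7×3 = 107
Option 2: 8×2 + 6×2 + 7×1 + 6×3 + 7×4 = 81
Option 3: 8×5 + 6×1 + 7×5 + 6×2 + 7×1 = 100
Option 4: 8×4 + 6×5 + 7×3 + 6×4 + 7×5 = 142
Option 5: 8×1 + 6×4 + 7×4 + 6×1 + 7×2 = 80

Option 4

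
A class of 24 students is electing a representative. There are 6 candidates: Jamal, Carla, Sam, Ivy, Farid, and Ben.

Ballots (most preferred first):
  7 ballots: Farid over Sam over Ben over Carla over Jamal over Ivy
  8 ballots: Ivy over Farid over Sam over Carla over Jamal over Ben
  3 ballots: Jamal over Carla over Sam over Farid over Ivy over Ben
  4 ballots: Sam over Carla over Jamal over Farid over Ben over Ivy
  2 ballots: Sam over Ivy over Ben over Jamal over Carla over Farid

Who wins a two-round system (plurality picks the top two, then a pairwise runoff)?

Farid

Round 1 first-place votes: Jamal 3, Carla 0, Sam 6, Ivy 8, Farid 7, Ben 0. Ivy and Farid advance.
Runoff: Ivy is ranked above Farid on 10 ballots, Farid above Ivy on 14.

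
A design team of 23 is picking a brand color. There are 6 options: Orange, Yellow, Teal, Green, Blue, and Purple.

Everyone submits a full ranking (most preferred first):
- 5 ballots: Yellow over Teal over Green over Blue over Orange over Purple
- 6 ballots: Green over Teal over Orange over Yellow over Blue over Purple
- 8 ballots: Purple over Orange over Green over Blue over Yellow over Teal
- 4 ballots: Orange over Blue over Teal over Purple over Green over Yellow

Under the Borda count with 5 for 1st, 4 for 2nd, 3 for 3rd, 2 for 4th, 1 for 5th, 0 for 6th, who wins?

Orange: 5×1 + 6×3 + 8×4 + 4×5 = 75
Yellow: 5×5 + 6×2 + 8×1 + 4×0 = 45
Teal: 5×4 + 6×4 + 8×0 + 4×3 = 56
Green: 5×3 + 6×5 + 8×3 + 4×1 = 73
Blue: 5×2 + 6×1 + 8×2 + 4×4 = 48
Purple: 5×0 + 6×0 + 8×5 + 4×2 = 48

Orange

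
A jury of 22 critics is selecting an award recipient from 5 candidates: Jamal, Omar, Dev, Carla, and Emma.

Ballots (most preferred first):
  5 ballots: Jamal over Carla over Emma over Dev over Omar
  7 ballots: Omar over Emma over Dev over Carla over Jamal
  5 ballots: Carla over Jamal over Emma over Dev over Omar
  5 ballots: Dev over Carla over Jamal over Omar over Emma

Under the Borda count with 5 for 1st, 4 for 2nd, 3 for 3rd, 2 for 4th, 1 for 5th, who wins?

Carla

Jamal: 5×5 + 7×1 + 5×4 + 5×3 = 67
Omar: 5×1 + 7×5 + 5×1 + 5×2 = 55
Dev: 5×2 + 7×3 + 5×2 + 5×5 = 66
Carla: 5×4 + 7×2 + 5×5 + 5×4 = 79
Emma: 5×3 + 7×4 + 5×3 + 5×1 = 63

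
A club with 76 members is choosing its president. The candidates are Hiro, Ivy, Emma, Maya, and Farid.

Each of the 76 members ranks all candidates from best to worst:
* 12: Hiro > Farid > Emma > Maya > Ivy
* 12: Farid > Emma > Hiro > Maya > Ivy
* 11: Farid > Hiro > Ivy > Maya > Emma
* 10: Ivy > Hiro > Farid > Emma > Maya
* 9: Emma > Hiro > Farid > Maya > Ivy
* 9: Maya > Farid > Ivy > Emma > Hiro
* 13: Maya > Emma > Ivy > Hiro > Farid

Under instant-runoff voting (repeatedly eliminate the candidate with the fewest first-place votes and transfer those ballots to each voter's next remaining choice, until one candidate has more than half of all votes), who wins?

Hiro

Round 1: Hiro 12, Ivy 10, Emma 9, Maya 22, Farid 23. Emma eliminated.
Round 2: Hiro 21, Ivy 10, Maya 22, Farid 23. Ivy eliminated.
Round 3: Hiro 31, Maya 22, Farid 23. Maya eliminated.
Round 4: Hiro 44, Farid 32. Hiro has a majority (≥39).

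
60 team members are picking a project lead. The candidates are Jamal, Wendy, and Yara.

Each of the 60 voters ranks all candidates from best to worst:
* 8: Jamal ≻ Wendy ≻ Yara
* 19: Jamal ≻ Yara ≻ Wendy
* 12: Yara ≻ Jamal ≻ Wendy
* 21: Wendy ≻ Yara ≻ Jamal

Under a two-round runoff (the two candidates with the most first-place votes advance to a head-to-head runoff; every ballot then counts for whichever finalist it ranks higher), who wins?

Round 1 first-place votes: Jamal 27, Wendy 21, Yara 12. Jamal and Wendy advance.
Runoff: Jamal is ranked above Wendy on 39 ballots, Wendy above Jamal on 21.

Jamal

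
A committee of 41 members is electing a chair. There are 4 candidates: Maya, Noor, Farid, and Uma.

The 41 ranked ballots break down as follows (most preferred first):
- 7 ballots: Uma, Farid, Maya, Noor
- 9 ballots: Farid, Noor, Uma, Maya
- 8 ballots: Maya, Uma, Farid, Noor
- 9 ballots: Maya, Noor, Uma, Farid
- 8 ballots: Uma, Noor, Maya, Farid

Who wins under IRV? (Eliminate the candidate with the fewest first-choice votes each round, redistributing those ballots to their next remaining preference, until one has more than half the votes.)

Uma

Round 1: Maya 17, Noor 0, Farid 9, Uma 15. Noor eliminated.
Round 2: Maya 17, Farid 9, Uma 15. Farid eliminated.
Round 3: Maya 17, Uma 24. Uma has a majority (≥21).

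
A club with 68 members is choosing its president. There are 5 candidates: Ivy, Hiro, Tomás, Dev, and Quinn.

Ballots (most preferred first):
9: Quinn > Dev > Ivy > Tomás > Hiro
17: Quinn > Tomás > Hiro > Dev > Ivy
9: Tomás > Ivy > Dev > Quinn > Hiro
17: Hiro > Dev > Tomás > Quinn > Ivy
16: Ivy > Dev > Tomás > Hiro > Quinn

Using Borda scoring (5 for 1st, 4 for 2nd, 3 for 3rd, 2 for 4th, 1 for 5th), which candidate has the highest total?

Tomás

Ivy: 9×3 + 17×1 + 9×4 + 17×1 + 16×5 = 177
Hiro: 9×1 + 17×3 + 9×1 + 17×5 + 16×2 = 186
Tomás: 9×2 + 17×4 + 9×5 + 17×3 + 16×3 = 230
Dev: 9×4 + 17×2 + 9×3 + 17×4 + 16×4 = 229
Quinn: 9×5 + 17×5 + 9×2 + 17×2 + 16×1 = 198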